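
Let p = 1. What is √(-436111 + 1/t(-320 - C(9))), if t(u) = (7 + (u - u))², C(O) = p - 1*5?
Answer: 3*I*√2374382/7 ≈ 660.39*I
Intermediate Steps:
C(O) = -4 (C(O) = 1 - 1*5 = 1 - 5 = -4)
t(u) = 49 (t(u) = (7 + 0)² = 7² = 49)
√(-436111 + 1/t(-320 - C(9))) = √(-436111 + 1/49) = √(-21369438/49) = 3*I*√2374382/7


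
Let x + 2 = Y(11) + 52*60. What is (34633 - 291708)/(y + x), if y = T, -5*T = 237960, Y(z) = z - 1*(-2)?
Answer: 257075/44461 ≈ 5.7820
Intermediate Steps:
Y(z) = 2 + z (Y(z) = z + 2 = 2 + z)
T = -47592 (T = -⅕*237960 = -47592)
y = -47592
x = 3131 (x = -2 + ((2 + 11) + 52*60) = -2 + (13 + 3120) = -2 + 3133 = 3131)
(34633 - 291708)/(y + x) = (34633 - 291708)/(-47592 + 3131) = -257075/(-44461) = -257075*(-1/44461) = 257075/44461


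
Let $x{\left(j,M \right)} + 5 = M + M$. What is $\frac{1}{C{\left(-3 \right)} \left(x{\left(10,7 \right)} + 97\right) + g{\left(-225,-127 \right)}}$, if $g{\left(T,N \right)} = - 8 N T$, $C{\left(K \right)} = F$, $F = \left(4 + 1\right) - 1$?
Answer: $- \frac{1}{228176} \approx -4.3826 \cdot 10^{-6}$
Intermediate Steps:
$x{\left(j,M \right)} = -5 + 2 M$ ($x{\left(j,M \right)} = -5 + \left(M + M\right) = -5 + 2 M$)
$F = 4$ ($F = 5 - 1 = 4$)
$C{\left(K \right)} = 4$
$g{\left(T,N \right)} = - 8 N T$
$\frac{1}{C{\left(-3 \right)} \left(x{\left(10,7 \right)} + 97\right) + g{\left(-225,-127 \right)}} = \frac{1}{4 \left(\left(-5 + 2 \cdot 7\right) + 97\right) - \left(-1016\right) \left(-225\right)} = \frac{1}{4 \left(\left(-5 + 14\right) + 97\right) - 228600} = \frac{1}{4 \left(9 + 97\right) - 228600} = \frac{1}{4 \cdot 106 - 228600} = \frac{1}{424 - 228600} = \frac{1}{-228176} = - \frac{1}{228176}$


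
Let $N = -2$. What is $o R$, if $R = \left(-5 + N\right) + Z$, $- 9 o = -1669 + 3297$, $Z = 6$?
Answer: $\frac{1628}{9} \approx 180.89$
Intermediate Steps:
$o = - \frac{1628}{9}$ ($o = - \frac{-1669 + 3297}{9} = \left(- \frac{1}{9}\right) 1628 = - \frac{1628}{9} \approx -180.89$)
$R = -1$ ($R = \left(-5 - 2\right) + 6 = -7 + 6 = -1$)
$o R = \left(- \frac{1628}{9}\right) \left(-1\right) = \frac{1628}{9}$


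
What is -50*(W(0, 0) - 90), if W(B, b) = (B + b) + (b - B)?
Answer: 4500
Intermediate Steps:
W(B, b) = 2*b
-50*(W(0, 0) - 90) = -50*(2*0 - 90) = -50*(0 - 90) = -50*(-90) = 4500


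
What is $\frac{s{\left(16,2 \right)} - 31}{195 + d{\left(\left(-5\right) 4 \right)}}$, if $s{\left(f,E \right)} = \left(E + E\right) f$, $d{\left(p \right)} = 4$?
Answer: $\frac{33}{199} \approx 0.16583$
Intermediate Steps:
$s{\left(f,E \right)} = 2 E f$
$\frac{s{\left(16,2 \right)} - 31}{195 + d{\left(\left(-5\right) 4 \right)}} = \frac{2 \cdot 2 \cdot 16 - 31}{195 + 4} = \frac{64 - 31}{199} = 33 \cdot \frac{1}{199} = \frac{33}{199}$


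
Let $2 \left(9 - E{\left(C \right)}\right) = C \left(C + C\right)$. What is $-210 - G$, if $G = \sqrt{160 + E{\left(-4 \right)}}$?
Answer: $-210 - 3 \sqrt{17} \approx -222.37$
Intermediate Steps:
$E{\left(C \right)} = 9 - C^{2}$ ($E{\left(C \right)} = 9 - \frac{C \left(C + C\right)}{2} = 9 - \frac{C 2 C}{2} = 9 - \frac{2 C^{2}}{2} = 9 - C^{2}$)
$G = 3 \sqrt{17}$ ($G = \sqrt{160 + \left(9 - \left(-4\right)^{2}\right)} = \sqrt{160 + \left(9 - 16\right)} = \sqrt{160 - 7} = \sqrt{153} = 3 \sqrt{17} \approx 12.369$)
$-210 - G = -210 - 3 \sqrt{17}$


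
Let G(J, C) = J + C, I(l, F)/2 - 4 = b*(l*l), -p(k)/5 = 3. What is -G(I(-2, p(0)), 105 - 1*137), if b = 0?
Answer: 24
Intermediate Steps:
p(k) = -15 (p(k) = -5*3 = -15)
I(l, F) = 8 (I(l, F) = 8 + 2*(0*(l*l)) = 8 + 2*(0*l**2) = 8 + 2*0 = 8 + 0 = 8)
G(J, C) = C + J
-G(I(-2, p(0)), 105 - 1*137) = -((105 - 1*137) + 8) = -((105 - 137) + 8) = -(-32 + 8) = -1*(-24) = 24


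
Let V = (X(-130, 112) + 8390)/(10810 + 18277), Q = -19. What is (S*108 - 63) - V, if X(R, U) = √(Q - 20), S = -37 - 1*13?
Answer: -158910671/29087 - I*√39/29087 ≈ -5463.3 - 0.0002147*I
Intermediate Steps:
S = -50 (S = -37 - 13 = -50)
X(R, U) = I*√39 (X(R, U) = √(-19 - 20) = √(-39) = I*√39)
V = 8390/29087 + I*√39/29087 (V = (I*√39 + 8390)/(10810 + 18277) = (8390 + I*√39)/29087 = (8390 + I*√39)*(1/29087) = 8390/29087 + I*√39/29087 ≈ 0.28844 + 0.0002147*I)
(S*108 - 63) - V = (-50*108 - 63) - (8390/29087 + I*√39/29087) = (-5400 - 63) + (-8390/29087 - I*√39/29087) = -5463 + (-8390/29087 - I*√39/29087) = -158910671/29087 - I*√39/29087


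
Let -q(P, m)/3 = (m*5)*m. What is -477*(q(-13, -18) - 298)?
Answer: 2460366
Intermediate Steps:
q(P, m) = -15*m² (q(P, m) = -3*m*5*m = -3*5*m*m = -15*m²)
-477*(q(-13, -18) - 298) = -477*(-15*(-18)² - 298) = -477*(-15*324 - 298) = -477*(-4860 - 298) = -477*(-5158) = 2460366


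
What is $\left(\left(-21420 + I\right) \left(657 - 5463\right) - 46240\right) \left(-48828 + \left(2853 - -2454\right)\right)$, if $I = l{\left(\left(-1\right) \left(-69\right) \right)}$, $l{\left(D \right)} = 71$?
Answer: $-4463385547134$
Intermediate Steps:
$I = 71$
$\left(\left(-21420 + I\right) \left(657 - 5463\right) - 46240\right) \left(-48828 + \left(2853 - -2454\right)\right) = \left(\left(-21420 + 71\right) \left(657 - 5463\right) - 46240\right) \left(-48828 + \left(2853 - -2454\right)\right) = \left(\left(-21349\right) \left(-4806\right) - 46240\right) \left(-48828 + \left(2853 + 2454\right)\right) = \left(102603294 - 46240\right) \left(-48828 + 5307\right) = 102557054 \left(-43521\right) = -4463385547134$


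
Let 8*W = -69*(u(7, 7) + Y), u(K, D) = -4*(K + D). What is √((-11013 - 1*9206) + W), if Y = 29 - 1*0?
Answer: I*√319778/4 ≈ 141.37*I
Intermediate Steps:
u(K, D) = -4*D - 4*K (u(K, D) = -4*(D + K) = -4*D - 4*K)
Y = 29 (Y = 29 + 0 = 29)
W = 1863/8 (W = (-69*((-4*7 - 4*7) + 29))/8 = (-69*((-28 - 28) + 29))/8 = (-69*(-56 + 29))/8 = (-69*(-27))/8 = (⅛)*1863 = 1863/8 ≈ 232.88)
√((-11013 - 1*9206) + W) = √((-11013 - 1*9206) + 1863/8) = √((-11013 - 9206) + 1863/8) = √(-20219 + 1863/8) = √(-159889/8) = I*√319778/4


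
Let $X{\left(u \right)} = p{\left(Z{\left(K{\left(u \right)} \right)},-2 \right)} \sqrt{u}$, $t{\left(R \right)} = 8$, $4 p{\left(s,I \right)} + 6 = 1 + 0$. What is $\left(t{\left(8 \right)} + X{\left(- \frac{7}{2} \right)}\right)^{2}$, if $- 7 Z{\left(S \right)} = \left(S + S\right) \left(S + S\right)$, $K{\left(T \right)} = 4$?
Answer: $\frac{1873}{32} - 10 i \sqrt{14} \approx 58.531 - 37.417 i$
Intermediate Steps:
$Z{\left(S \right)} = - \frac{4 S^{2}}{7}$ ($Z{\left(S \right)} = - \frac{\left(S + S\right) \left(S + S\right)}{7} = - \frac{2 S 2 S}{7} = - \frac{4 S^{2}}{7}$)
$p{\left(s,I \right)} = - \frac{5}{4}$ ($p{\left(s,I \right)} = - \frac{3}{2} + \frac{1 + 0}{4} = - \frac{3}{2} + \frac{1}{4} \cdot 1 = - \frac{3}{2} + \frac{1}{4} = - \frac{5}{4}$)
$X{\left(u \right)} = - \frac{5 \sqrt{u}}{4}$
$\left(t{\left(8 \right)} + X{\left(- \frac{7}{2} \right)}\right)^{2} = \left(8 - \frac{5 \sqrt{- \frac{7}{2}}}{4}\right)^{2} = \left(8 - \frac{5 \frac{i \sqrt{14}}{2}}{4}\right)^{2} = \left(8 - \frac{5 i \sqrt{14}}{8}\right)^{2}$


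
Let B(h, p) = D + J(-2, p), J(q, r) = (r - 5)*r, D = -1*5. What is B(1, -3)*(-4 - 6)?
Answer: -190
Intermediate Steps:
D = -5
J(q, r) = r*(-5 + r) (J(q, r) = (-5 + r)*r = r*(-5 + r))
B(h, p) = -5 + p*(-5 + p)
B(1, -3)*(-4 - 6) = (-5 - 3*(-5 - 3))*(-4 - 6) = (-5 - 3*(-8))*(-10) = (-5 + 24)*(-10) = 19*(-10) = -190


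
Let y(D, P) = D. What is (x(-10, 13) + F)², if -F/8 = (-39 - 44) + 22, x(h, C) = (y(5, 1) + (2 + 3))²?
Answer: 345744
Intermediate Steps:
x(h, C) = 100 (x(h, C) = (5 + (2 + 3))² = (5 + 5)² = 10² = 100)
F = 488 (F = -8*((-39 - 44) + 22) = -8*(-83 + 22) = -8*(-61) = 488)
(x(-10, 13) + F)² = (100 + 488)² = 588² = 345744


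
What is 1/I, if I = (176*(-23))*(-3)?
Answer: 1/12144 ≈ 8.2345e-5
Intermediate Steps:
I = 12144 (I = -4048*(-3) = 12144)
1/I = 1/12144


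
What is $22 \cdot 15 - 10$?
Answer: $320$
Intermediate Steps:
$22 \cdot 15 - 10 = 330 - 10 = 320$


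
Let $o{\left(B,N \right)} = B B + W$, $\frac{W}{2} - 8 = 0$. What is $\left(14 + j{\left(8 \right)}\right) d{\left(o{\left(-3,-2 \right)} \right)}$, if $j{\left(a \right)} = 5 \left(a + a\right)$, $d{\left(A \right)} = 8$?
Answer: $752$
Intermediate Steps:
$W = 16$ ($W = 16 + 2 \cdot 0 = 16 + 0 = 16$)
$o{\left(B,N \right)} = 16 + B^{2}$ ($o{\left(B,N \right)} = B B + 16 = B^{2} + 16 = 16 + B^{2}$)
$j{\left(a \right)} = 10 a$ ($j{\left(a \right)} = 5 \cdot 2 a = 10 a$)
$\left(14 + j{\left(8 \right)}\right) d{\left(o{\left(-3,-2 \right)} \right)} = \left(14 + 10 \cdot 8\right) 8 = \left(14 + 80\right) 8 = 94 \cdot 8 = 752$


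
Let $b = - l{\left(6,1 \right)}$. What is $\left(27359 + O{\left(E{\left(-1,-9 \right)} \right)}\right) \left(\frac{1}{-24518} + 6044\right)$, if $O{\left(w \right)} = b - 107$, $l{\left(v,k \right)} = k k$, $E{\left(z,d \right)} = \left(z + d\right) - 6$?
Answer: $\frac{4038238241541}{24518} \approx 1.6471 \cdot 10^{8}$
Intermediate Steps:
$E{\left(z,d \right)} = -6 + d + z$ ($E{\left(z,d \right)} = \left(d + z\right) - 6 = -6 + d + z$)
$l{\left(v,k \right)} = k^{2}$
$b = -1$ ($b = - 1^{2} = \left(-1\right) 1 = -1$)
$O{\left(w \right)} = -108$ ($O{\left(w \right)} = -1 - 107 = -108$)
$\left(27359 + O{\left(E{\left(-1,-9 \right)} \right)}\right) \left(\frac{1}{-24518} + 6044\right) = \left(27359 - 108\right) \left(\frac{1}{-24518} + 6044\right) = 27251 \left(- \frac{1}{24518} + 6044\right) = 27251 \cdot \frac{148186791}{24518} = \frac{4038238241541}{24518}$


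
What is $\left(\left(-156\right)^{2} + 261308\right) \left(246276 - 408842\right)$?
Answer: $-46436002504$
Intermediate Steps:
$\left(\left(-156\right)^{2} + 261308\right) \left(246276 - 408842\right) = \left(24336 + 261308\right) \left(-162566\right) = 285644 \left(-162566\right) = -46436002504$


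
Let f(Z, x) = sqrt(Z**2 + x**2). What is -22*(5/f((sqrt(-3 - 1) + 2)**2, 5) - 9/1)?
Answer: 198 + 110*I*sqrt(39)/39 ≈ 198.0 + 17.614*I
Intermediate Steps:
-22*(5/f((sqrt(-3 - 1) + 2)**2, 5) - 9/1) = -22*(5/(sqrt(((sqrt(-3 - 1) + 2)**2)**2 + 5**2)) - 9/1) = -22*(5/(sqrt(((sqrt(-4) + 2)**2)**2 + 25)) - 9*1) = -22*(5/(sqrt(((2*I + 2)**2)**2 + 25)) - 9) = -22*(5/(sqrt(((2 + 2*I)**2)**2 + 25)) - 9) = -22*(5/(sqrt((2 + 2*I)**4 + 25)) - 9) = -22*(5/(sqrt(25 + (2 + 2*I)**4)) - 9) = -22*(5/sqrt(25 + (2 + 2*I)**4) - 9) = -22*(-9 + 5/sqrt(25 + (2 + 2*I)**4)) = 198 - 110/sqrt(25 + (2 + 2*I)**4)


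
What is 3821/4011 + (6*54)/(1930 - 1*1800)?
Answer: 898147/260715 ≈ 3.4449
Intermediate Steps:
3821/4011 + (6*54)/(1930 - 1*1800) = 3821*(1/4011) + 324/(1930 - 1800) = 3821/4011 + 324/130 = 3821/4011 + 324*(1/130) = 3821/4011 + 162/65 = 898147/260715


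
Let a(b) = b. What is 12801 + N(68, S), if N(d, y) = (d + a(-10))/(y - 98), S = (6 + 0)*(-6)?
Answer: 857638/67 ≈ 12801.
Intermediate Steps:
S = -36 (S = 6*(-6) = -36)
N(d, y) = (-10 + d)/(-98 + y) (N(d, y) = (d - 10)/(y - 98) = (-10 + d)/(-98 + y))
12801 + N(68, S) = 12801 + (-10 + 68)/(-98 - 36) = 12801 + 58/(-134) = 12801 - 1/134*58 = 12801 - 29/67 = 857638/67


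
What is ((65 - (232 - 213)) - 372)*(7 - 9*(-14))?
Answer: -43358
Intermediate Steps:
((65 - (232 - 213)) - 372)*(7 - 9*(-14)) = ((65 - 1*19) - 372)*(7 + 126) = ((65 - 19) - 372)*133 = (46 - 372)*133 = -326*133 = -43358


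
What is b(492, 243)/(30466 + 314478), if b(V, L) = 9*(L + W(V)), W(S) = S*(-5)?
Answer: -19953/344944 ≈ -0.057844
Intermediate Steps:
W(S) = -5*S
b(V, L) = -45*V + 9*L (b(V, L) = 9*(L - 5*V) = -45*V + 9*L)
b(492, 243)/(30466 + 314478) = (-45*492 + 9*243)/(30466 + 314478) = (-22140 + 2187)/344944 = -19953*1/344944 = -19953/344944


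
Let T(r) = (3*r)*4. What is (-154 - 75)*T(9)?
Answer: -24732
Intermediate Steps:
T(r) = 12*r
(-154 - 75)*T(9) = (-154 - 75)*(12*9) = -229*108 = -24732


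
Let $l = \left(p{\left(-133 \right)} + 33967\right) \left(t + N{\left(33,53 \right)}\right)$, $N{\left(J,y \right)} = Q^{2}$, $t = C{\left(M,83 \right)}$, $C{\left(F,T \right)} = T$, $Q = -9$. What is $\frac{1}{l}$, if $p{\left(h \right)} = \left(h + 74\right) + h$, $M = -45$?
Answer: $\frac{1}{5539100} \approx 1.8053 \cdot 10^{-7}$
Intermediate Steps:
$t = 83$
$N{\left(J,y \right)} = 81$ ($N{\left(J,y \right)} = \left(-9\right)^{2} = 81$)
$p{\left(h \right)} = 74 + 2 h$ ($p{\left(h \right)} = \left(74 + h\right) + h = 74 + 2 h$)
$l = 5539100$ ($l = \left(\left(74 + 2 \left(-133\right)\right) + 33967\right) \left(83 + 81\right) = \left(\left(74 - 266\right) + 33967\right) 164 = \left(-192 + 33967\right) 164 = 33775 \cdot 164 = 5539100$)
$\frac{1}{l} = \frac{1}{5539100}$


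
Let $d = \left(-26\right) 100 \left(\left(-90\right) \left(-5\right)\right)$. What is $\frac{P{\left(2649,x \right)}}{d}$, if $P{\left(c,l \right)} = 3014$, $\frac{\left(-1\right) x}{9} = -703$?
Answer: $- \frac{1507}{585000} \approx -0.0025761$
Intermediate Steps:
$x = 6327$ ($x = \left(-9\right) \left(-703\right) = 6327$)
$d = -1170000$ ($d = \left(-2600\right) 450 = -1170000$)
$\frac{P{\left(2649,x \right)}}{d} = \frac{3014}{-1170000} = 3014 \left(- \frac{1}{1170000}\right) = - \frac{1507}{585000}$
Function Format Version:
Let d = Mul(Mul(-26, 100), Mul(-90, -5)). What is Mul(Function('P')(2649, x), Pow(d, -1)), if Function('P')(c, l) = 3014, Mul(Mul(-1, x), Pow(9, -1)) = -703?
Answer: Rational(-1507, 585000) ≈ -0.0025761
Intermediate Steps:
x = 6327 (x = Mul(-9, -703) = 6327)
d = -1170000 (d = Mul(-2600, 450) = -1170000)
Mul(Function('P')(2649, x), Pow(d, -1)) = Mul(3014, Pow(-1170000, -1)) = Mul(3014, Rational(-1, 1170000)) = Rational(-1507, 585000)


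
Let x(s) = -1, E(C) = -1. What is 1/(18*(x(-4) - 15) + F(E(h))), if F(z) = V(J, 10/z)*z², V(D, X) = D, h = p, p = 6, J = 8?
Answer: -1/280 ≈ -0.0035714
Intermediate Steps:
h = 6
F(z) = 8*z²
1/(18*(x(-4) - 15) + F(E(h))) = 1/(18*(-1 - 15) + 8*(-1)²) = 1/(18*(-16) + 8*1) = 1/(-288 + 8) = 1/(-280) = -1/280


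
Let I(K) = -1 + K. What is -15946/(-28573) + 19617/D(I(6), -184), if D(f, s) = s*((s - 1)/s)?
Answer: -557566531/5286005 ≈ -105.48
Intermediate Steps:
D(f, s) = -1 + s (D(f, s) = s*((-1 + s)/s) = -1 + s)
-15946/(-28573) + 19617/D(I(6), -184) = -15946/(-28573) + 19617/(-1 - 184) = -15946*(-1/28573) + 19617/(-185) = 15946/28573 + 19617*(-1/185) = 15946/28573 - 19617/185 = -557566531/5286005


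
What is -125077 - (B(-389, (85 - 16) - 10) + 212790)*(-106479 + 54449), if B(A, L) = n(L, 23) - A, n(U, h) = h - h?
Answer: 11091578293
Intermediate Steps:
n(U, h) = 0
B(A, L) = -A (B(A, L) = 0 - A = -A)
-125077 - (B(-389, (85 - 16) - 10) + 212790)*(-106479 + 54449) = -125077 - (-1*(-389) + 212790)*(-106479 + 54449) = -125077 - (389 + 212790)*(-52030) = -125077 - 213179*(-52030) = -125077 - 1*(-11091703370) = -125077 + 11091703370 = 11091578293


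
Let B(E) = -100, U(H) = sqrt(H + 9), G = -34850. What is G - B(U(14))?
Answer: -34750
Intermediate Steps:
U(H) = sqrt(9 + H)
G - B(U(14)) = -34850 - 1*(-100) = -34850 + 100 = -34750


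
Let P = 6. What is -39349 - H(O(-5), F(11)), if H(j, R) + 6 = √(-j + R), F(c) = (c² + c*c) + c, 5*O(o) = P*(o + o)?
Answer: -39343 - √265 ≈ -39359.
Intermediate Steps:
O(o) = 12*o/5 (O(o) = (6*(o + o))/5 = (6*(2*o))/5 = (12*o)/5 = 12*o/5)
F(c) = c + 2*c² (F(c) = (c² + c²) + c = 2*c² + c = c + 2*c²)
H(j, R) = -6 + √(R - j) (H(j, R) = -6 + √(-j + R) = -6 + √(R - j))
-39349 - H(O(-5), F(11)) = -39349 - (-6 + √(11*(1 + 2*11) - 12*(-5)/5)) = -39349 - (-6 + √(11*(1 + 22) - 1*(-12))) = -39349 - (-6 + √(11*23 + 12)) = -39349 - (-6 + √(253 + 12)) = -39349 - (-6 + √265) = -39349 + (6 - √265) = -39343 - √265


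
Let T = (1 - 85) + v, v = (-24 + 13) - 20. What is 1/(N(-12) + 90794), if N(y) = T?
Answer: 1/90679 ≈ 1.1028e-5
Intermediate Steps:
v = -31 (v = -11 - 20 = -31)
T = -115 (T = (1 - 85) - 31 = -84 - 31 = -115)
N(y) = -115
1/(N(-12) + 90794) = 1/(-115 + 90794) = 1/90679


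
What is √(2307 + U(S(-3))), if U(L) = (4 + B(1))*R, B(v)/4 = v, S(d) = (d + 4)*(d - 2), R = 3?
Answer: 3*√259 ≈ 48.280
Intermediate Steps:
S(d) = (-2 + d)*(4 + d) (S(d) = (4 + d)*(-2 + d) = (-2 + d)*(4 + d))
B(v) = 4*v
U(L) = 24 (U(L) = (4 + 4*1)*3 = (4 + 4)*3 = 8*3 = 24)
√(2307 + U(S(-3))) = √(2307 + 24) = √2331 = 3*√259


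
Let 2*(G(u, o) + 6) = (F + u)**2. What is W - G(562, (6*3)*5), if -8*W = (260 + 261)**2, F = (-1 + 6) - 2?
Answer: -1548293/8 ≈ -1.9354e+5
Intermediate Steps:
F = 3 (F = 5 - 2 = 3)
G(u, o) = -6 + (3 + u)**2/2
W = -271441/8 (W = -(260 + 261)**2/8 = -1/8*521**2 = -1/8*271441 = -271441/8 ≈ -33930.)
W - G(562, (6*3)*5) = -271441/8 - (-6 + (3 + 562)**2/2) = -271441/8 - (-6 + (1/2)*565**2) = -271441/8 - (-6 + (1/2)*319225) = -271441/8 - (-6 + 319225/2) = -271441/8 - 1*319213/2 = -271441/8 - 319213/2 = -1548293/8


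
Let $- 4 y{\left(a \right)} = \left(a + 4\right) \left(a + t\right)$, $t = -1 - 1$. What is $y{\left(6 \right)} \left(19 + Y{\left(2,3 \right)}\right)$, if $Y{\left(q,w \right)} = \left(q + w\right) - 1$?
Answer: $-230$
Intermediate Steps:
$Y{\left(q,w \right)} = -1 + q + w$
$t = -2$ ($t = -1 - 1 = -2$)
$y{\left(a \right)} = - \frac{\left(-2 + a\right) \left(4 + a\right)}{4}$ ($y{\left(a \right)} = - \frac{\left(a + 4\right) \left(a - 2\right)}{4} = - \frac{\left(4 + a\right) \left(-2 + a\right)}{4} = - \frac{\left(-2 + a\right) \left(4 + a\right)}{4}$)
$y{\left(6 \right)} \left(19 + Y{\left(2,3 \right)}\right) = \left(2 - 3 - \frac{6^{2}}{4}\right) \left(19 + \left(-1 + 2 + 3\right)\right) = \left(2 - 3 - 9\right) \left(19 + 4\right) = \left(2 - 3 - 9\right) 23 = \left(-10\right) 23 = -230$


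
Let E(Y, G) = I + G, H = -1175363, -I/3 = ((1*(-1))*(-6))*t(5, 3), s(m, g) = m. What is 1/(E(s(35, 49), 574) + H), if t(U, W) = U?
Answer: -1/1174879 ≈ -8.5115e-7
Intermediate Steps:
I = -90 (I = -3*(1*(-1))*(-6)*5 = -3*(-1*(-6))*5 = -18*5 = -3*30 = -90)
E(Y, G) = -90 + G
1/(E(s(35, 49), 574) + H) = 1/((-90 + 574) - 1175363) = 1/(484 - 1175363) = 1/(-1174879) = -1/1174879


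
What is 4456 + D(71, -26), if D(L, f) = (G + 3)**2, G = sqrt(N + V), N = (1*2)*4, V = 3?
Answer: 4476 + 6*sqrt(11) ≈ 4495.9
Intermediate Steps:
N = 8 (N = 2*4 = 8)
G = sqrt(11) (G = sqrt(8 + 3) = sqrt(11) ≈ 3.3166)
D(L, f) = (3 + sqrt(11))**2 (D(L, f) = (sqrt(11) + 3)**2 = (3 + sqrt(11))**2)
4456 + D(71, -26) = 4456 + (3 + sqrt(11))**2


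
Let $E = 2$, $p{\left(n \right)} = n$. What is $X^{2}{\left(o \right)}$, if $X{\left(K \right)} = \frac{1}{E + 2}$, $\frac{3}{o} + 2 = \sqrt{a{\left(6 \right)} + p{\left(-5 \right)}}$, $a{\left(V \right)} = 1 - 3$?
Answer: $\frac{1}{16} \approx 0.0625$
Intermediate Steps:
$a{\left(V \right)} = -2$
$o = \frac{3}{-2 + i \sqrt{7}}$ ($o = \frac{3}{-2 + \sqrt{-2 - 5}} = \frac{3}{-2 + \sqrt{-7}} = \frac{3}{-2 + i \sqrt{7}} \approx -0.54545 - 0.72157 i$)
$X{\left(K \right)} = \frac{1}{4}$ ($X{\left(K \right)} = \frac{1}{2 + 2} = \frac{1}{4}$)
$X^{2}{\left(o \right)} = \left(\frac{1}{4}\right)^{2} = \frac{1}{16}$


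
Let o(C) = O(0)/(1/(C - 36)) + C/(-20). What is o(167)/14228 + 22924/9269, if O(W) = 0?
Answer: 6521705517/2637586640 ≈ 2.4726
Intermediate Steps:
o(C) = -C/20 (o(C) = 0/(1/(C - 36)) + C/(-20) = 0/(1/(-36 + C)) + C*(-1/20) = 0*(-36 + C) - C/20 = 0 - C/20 = -C/20)
o(167)/14228 + 22924/9269 = -1/20*167/14228 + 22924/9269 = -167/20*1/14228 + 22924*(1/9269) = -167/284560 + 22924/9269 = 6521705517/2637586640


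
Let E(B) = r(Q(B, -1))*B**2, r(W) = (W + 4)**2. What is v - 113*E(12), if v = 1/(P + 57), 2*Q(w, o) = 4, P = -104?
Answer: -27532225/47 ≈ -5.8579e+5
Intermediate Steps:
Q(w, o) = 2 (Q(w, o) = (1/2)*4 = 2)
r(W) = (4 + W)**2
v = -1/47 (v = 1/(-104 + 57) = 1/(-47) = -1/47 ≈ -0.021277)
E(B) = 36*B**2 (E(B) = (4 + 2)**2*B**2 = 6**2*B**2 = 36*B**2)
v - 113*E(12) = -1/47 - 4068*12**2 = -1/47 - 4068*144 = -1/47 - 113*5184 = -1/47 - 585792 = -27532225/47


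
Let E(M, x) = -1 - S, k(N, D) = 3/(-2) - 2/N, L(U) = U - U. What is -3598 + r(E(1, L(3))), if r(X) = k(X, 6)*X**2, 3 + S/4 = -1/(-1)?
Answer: -7371/2 ≈ -3685.5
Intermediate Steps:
L(U) = 0
k(N, D) = -3/2 - 2/N (k(N, D) = 3*(-1/2) - 2/N = -3/2 - 2/N)
S = -8 (S = -12 + 4*(-1/(-1)) = -12 + 4*(-1*(-1)) = -12 + 4*1 = -12 + 4 = -8)
E(M, x) = 7 (E(M, x) = -1 - 1*(-8) = -1 + 8 = 7)
r(X) = X**2*(-3/2 - 2/X) (r(X) = (-3/2 - 2/X)*X**2 = X**2*(-3/2 - 2/X))
-3598 + r(E(1, L(3))) = -3598 - 1/2*7*(4 + 3*7) = -3598 - 1/2*7*(4 + 21) = -3598 - 1/2*7*25 = -3598 - 175/2 = -7371/2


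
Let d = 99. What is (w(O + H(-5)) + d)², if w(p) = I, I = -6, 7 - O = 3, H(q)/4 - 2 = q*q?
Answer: 8649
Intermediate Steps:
H(q) = 8 + 4*q² (H(q) = 8 + 4*(q*q) = 8 + 4*q²)
O = 4 (O = 7 - 1*3 = 7 - 3 = 4)
w(p) = -6
(w(O + H(-5)) + d)² = (-6 + 99)² = 93² = 8649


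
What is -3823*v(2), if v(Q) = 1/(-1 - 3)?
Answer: 3823/4 ≈ 955.75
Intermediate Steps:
v(Q) = -¼ (v(Q) = 1/(-4) = -¼)
-3823*v(2) = -3823*(-¼) = 3823/4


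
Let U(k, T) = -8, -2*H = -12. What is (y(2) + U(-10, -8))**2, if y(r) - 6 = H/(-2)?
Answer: 25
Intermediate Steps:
H = 6 (H = -1/2*(-12) = 6)
y(r) = 3 (y(r) = 6 + 6/(-2) = 6 + 6*(-1/2) = 6 - 3 = 3)
(y(2) + U(-10, -8))**2 = (3 - 8)**2 = (-5)**2 = 25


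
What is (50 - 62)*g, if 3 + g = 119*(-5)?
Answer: 7176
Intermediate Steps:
g = -598 (g = -3 + 119*(-5) = -3 - 595 = -598)
(50 - 62)*g = (50 - 62)*(-598) = -12*(-598) = 7176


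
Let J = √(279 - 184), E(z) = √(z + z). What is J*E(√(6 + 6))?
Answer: 2*3^(¼)*√95 ≈ 25.655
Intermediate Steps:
E(z) = √2*√z (E(z) = √(2*z) = √2*√z)
J = √95 ≈ 9.7468
J*E(√(6 + 6)) = √95*(√2*√(√(6 + 6))) = √95*(√2*√(√12)) = √95*(√2*√(2*√3)) = √95*(√2*(√2*3^(¼))) = √95*(2*3^(¼)) = 2*3^(¼)*√95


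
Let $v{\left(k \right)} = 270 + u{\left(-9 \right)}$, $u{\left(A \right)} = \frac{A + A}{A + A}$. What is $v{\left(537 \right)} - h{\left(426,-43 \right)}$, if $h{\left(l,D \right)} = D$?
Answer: $314$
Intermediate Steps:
$u{\left(A \right)} = 1$ ($u{\left(A \right)} = \frac{2 A}{2 A} = 2 A \frac{1}{2 A} = 1$)
$v{\left(k \right)} = 271$ ($v{\left(k \right)} = 270 + 1 = 271$)
$v{\left(537 \right)} - h{\left(426,-43 \right)} = 271 - -43 = 271 + 43 = 314$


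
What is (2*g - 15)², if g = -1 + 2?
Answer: 169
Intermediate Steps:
g = 1
(2*g - 15)² = (2*1 - 15)² = (2 - 15)² = (-13)² = 169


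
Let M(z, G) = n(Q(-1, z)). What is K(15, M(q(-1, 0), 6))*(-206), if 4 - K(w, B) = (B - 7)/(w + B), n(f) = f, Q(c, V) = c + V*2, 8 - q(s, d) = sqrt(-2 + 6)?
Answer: -10300/13 ≈ -792.31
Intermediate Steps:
q(s, d) = 6 (q(s, d) = 8 - sqrt(-2 + 6) = 8 - sqrt(4) = 8 - 1*2 = 8 - 2 = 6)
Q(c, V) = c + 2*V
M(z, G) = -1 + 2*z
K(w, B) = 4 - (-7 + B)/(B + w) (K(w, B) = 4 - (B - 7)/(w + B) = 4 - (-7 + B)/(B + w))
K(15, M(q(-1, 0), 6))*(-206) = ((7 + 3*(-1 + 2*6) + 4*15)/((-1 + 2*6) + 15))*(-206) = ((7 + 3*(-1 + 12) + 60)/((-1 + 12) + 15))*(-206) = ((7 + 3*11 + 60)/(11 + 15))*(-206) = ((7 + 33 + 60)/26)*(-206) = ((1/26)*100)*(-206) = (50/13)*(-206) = -10300/13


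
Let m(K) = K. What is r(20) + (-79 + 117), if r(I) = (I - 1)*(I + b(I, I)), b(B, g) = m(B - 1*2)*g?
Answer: 7258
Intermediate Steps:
b(B, g) = g*(-2 + B) (b(B, g) = (B - 1*2)*g = (B - 2)*g = (-2 + B)*g = g*(-2 + B))
r(I) = (-1 + I)*(I + I*(-2 + I)) (r(I) = (I - 1)*(I + I*(-2 + I)) = (-1 + I)*(I + I*(-2 + I)))
r(20) + (-79 + 117) = 20*(1 + 20*(-2 + 20)) + (-79 + 117) = 20*(1 + 20*18) + 38 = 20*(1 + 360) + 38 = 20*361 + 38 = 7220 + 38 = 7258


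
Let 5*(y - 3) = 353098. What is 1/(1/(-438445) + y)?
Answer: 438445/30964125856 ≈ 1.4160e-5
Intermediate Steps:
y = 353113/5 (y = 3 + (⅕)*353098 = 3 + 353098/5 = 353113/5 ≈ 70623.)
1/(1/(-438445) + y) = 1/(1/(-438445) + 353113/5) = 1/(-1/438445 + 353113/5) = 1/(30964125856/438445) = 438445/30964125856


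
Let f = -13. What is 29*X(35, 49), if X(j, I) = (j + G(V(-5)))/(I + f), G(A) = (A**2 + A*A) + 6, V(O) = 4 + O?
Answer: 1247/36 ≈ 34.639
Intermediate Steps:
G(A) = 6 + 2*A**2 (G(A) = (A**2 + A**2) + 6 = 2*A**2 + 6 = 6 + 2*A**2)
X(j, I) = (8 + j)/(-13 + I) (X(j, I) = (j + (6 + 2*(4 - 5)**2))/(I - 13) = (j + (6 + 2*(-1)**2))/(-13 + I) = (j + (6 + 2*1))/(-13 + I) = (j + (6 + 2))/(-13 + I) = (j + 8)/(-13 + I) = (8 + j)/(-13 + I))
29*X(35, 49) = 29*((8 + 35)/(-13 + 49)) = 29*(43/36) = 1247/36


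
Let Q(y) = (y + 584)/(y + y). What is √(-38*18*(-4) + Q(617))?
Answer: 5*√166709698/1234 ≈ 52.316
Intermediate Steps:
Q(y) = (584 + y)/(2*y) (Q(y) = (584 + y)/((2*y)) = (584 + y)*(1/(2*y)) = (584 + y)/(2*y))
√(-38*18*(-4) + Q(617)) = √(-38*18*(-4) + (½)*(584 + 617)/617) = √(-684*(-4) + (½)*(1/617)*1201) = √(2736 + 1201/1234) = √(3377425/1234) = 5*√166709698/1234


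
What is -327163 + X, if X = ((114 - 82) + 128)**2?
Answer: -301563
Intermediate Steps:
X = 25600 (X = (32 + 128)**2 = 160**2 = 25600)
-327163 + X = -327163 + 25600 = -301563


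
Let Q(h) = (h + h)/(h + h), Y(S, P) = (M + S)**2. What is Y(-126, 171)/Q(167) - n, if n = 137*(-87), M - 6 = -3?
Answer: 27048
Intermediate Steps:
M = 3 (M = 6 - 3 = 3)
Y(S, P) = (3 + S)**2
Q(h) = 1 (Q(h) = (2*h)/((2*h)) = (2*h)*(1/(2*h)) = 1)
n = -11919
Y(-126, 171)/Q(167) - n = (3 - 126)**2/1 - 1*(-11919) = (-123)**2*1 + 11919 = 15129*1 + 11919 = 15129 + 11919 = 27048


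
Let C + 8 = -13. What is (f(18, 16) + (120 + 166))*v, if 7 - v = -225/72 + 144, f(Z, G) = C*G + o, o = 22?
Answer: 7497/2 ≈ 3748.5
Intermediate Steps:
C = -21 (C = -8 - 13 = -21)
f(Z, G) = 22 - 21*G (f(Z, G) = -21*G + 22 = 22 - 21*G)
v = -1071/8 (v = 7 - (-225/72 + 144) = 7 - (-225*1/72 + 144) = 7 - (-25/8 + 144) = 7 - 1*1127/8 = 7 - 1127/8 = -1071/8 ≈ -133.88)
(f(18, 16) + (120 + 166))*v = ((22 - 21*16) + (120 + 166))*(-1071/8) = ((22 - 336) + 286)*(-1071/8) = (-314 + 286)*(-1071/8) = -28*(-1071/8) = 7497/2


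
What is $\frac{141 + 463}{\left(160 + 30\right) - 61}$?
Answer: $\frac{604}{129} \approx 4.6822$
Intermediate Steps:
$\frac{141 + 463}{\left(160 + 30\right) - 61} = \frac{604}{190 - 61} = \frac{604}{129}$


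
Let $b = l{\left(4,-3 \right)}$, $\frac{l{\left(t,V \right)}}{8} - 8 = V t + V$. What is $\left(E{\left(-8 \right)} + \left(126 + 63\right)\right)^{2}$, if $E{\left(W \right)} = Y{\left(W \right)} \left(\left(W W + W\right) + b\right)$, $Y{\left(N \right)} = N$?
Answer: $35721$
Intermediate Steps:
$l{\left(t,V \right)} = 64 + 8 V + 8 V t$ ($l{\left(t,V \right)} = 64 + 8 \left(V t + V\right) = 64 + 8 \left(V + V t\right) = 64 + \left(8 V + 8 V t\right) = 64 + 8 V + 8 V t$)
$b = -56$ ($b = 64 + 8 \left(-3\right) + 8 \left(-3\right) 4 = 64 - 24 - 96 = -56$)
$E{\left(W \right)} = W \left(-56 + W + W^{2}\right)$ ($E{\left(W \right)} = W \left(\left(W W + W\right) - 56\right) = W \left(\left(W^{2} + W\right) - 56\right) = W \left(\left(W + W^{2}\right) - 56\right) = W \left(-56 + W + W^{2}\right)$)
$\left(E{\left(-8 \right)} + \left(126 + 63\right)\right)^{2} = \left(- 8 \left(-56 - 8 + \left(-8\right)^{2}\right) + \left(126 + 63\right)\right)^{2} = \left(- 8 \left(-56 - 8 + 64\right) + 189\right)^{2} = \left(\left(-8\right) 0 + 189\right)^{2} = \left(0 + 189\right)^{2} = 189^{2} = 35721$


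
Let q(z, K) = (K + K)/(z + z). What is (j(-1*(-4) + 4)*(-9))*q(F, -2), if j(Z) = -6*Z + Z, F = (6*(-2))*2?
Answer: 30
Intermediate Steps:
F = -24 (F = -12*2 = -24)
j(Z) = -5*Z
q(z, K) = K/z (q(z, K) = (2*K)/((2*z)) = (2*K)*(1/(2*z)) = K/z)
(j(-1*(-4) + 4)*(-9))*q(F, -2) = (-5*(-1*(-4) + 4)*(-9))*(-2/(-24)) = (-5*(4 + 4)*(-9))*(-2*(-1/24)) = (-5*8*(-9))*(1/12) = -40*(-9)*(1/12) = 360*(1/12) = 30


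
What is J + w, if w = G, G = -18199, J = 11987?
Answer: -6212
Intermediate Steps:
w = -18199
J + w = 11987 - 18199 = -6212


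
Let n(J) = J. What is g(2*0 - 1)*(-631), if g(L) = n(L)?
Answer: 631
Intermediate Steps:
g(L) = L
g(2*0 - 1)*(-631) = (2*0 - 1)*(-631) = (0 - 1)*(-631) = -1*(-631) = 631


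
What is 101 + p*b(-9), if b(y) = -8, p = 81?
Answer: -547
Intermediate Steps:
101 + p*b(-9) = 101 + 81*(-8) = 101 - 648 = -547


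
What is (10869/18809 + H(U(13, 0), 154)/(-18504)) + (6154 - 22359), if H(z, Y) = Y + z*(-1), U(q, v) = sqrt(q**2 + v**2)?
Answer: -1879939287991/116013912 ≈ -16204.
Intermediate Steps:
H(z, Y) = Y - z
(10869/18809 + H(U(13, 0), 154)/(-18504)) + (6154 - 22359) = (10869/18809 + (154 - sqrt(13**2 + 0**2))/(-18504)) + (6154 - 22359) = (10869*(1/18809) + (154 - sqrt(169 + 0))*(-1/18504)) - 16205 = (10869/18809 + (154 - sqrt(169))*(-1/18504)) - 16205 = (10869/18809 + (154 - 1*13)*(-1/18504)) - 16205 = (10869/18809 + (154 - 13)*(-1/18504)) - 16205 = (10869/18809 + 141*(-1/18504)) - 16205 = (10869/18809 - 47/6168) - 16205 = 66155969/116013912 - 16205 = -1879939287991/116013912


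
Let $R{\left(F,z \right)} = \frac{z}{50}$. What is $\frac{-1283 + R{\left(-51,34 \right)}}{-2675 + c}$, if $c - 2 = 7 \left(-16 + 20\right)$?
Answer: $\frac{32058}{66125} \approx 0.48481$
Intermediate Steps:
$R{\left(F,z \right)} = \frac{z}{50}$ ($R{\left(F,z \right)} = z \frac{1}{50} = \frac{z}{50}$)
$c = 30$ ($c = 2 + 7 \left(-16 + 20\right) = 2 + 7 \cdot 4 = 2 + 28 = 30$)
$\frac{-1283 + R{\left(-51,34 \right)}}{-2675 + c} = \frac{-1283 + \frac{1}{50} \cdot 34}{-2675 + 30} = \frac{-1283 + \frac{17}{25}}{-2645} = \left(- \frac{32058}{25}\right) \left(- \frac{1}{2645}\right) = \frac{32058}{66125}$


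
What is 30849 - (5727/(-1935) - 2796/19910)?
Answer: 39620112716/1284195 ≈ 30852.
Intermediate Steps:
30849 - (5727/(-1935) - 2796/19910) = 30849 - (5727*(-1/1935) - 2796*1/19910) = 30849 - (-1909/645 - 1398/9955) = 30849 - 1*(-3981161/1284195) = 30849 + 3981161/1284195 = 39620112716/1284195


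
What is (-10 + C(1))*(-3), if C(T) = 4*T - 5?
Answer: 33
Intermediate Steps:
C(T) = -5 + 4*T
(-10 + C(1))*(-3) = (-10 + (-5 + 4*1))*(-3) = (-10 + (-5 + 4))*(-3) = (-10 - 1)*(-3) = -11*(-3) = 33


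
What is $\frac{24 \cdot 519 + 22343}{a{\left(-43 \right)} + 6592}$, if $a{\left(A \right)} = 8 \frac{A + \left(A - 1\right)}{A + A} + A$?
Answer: $\frac{1496357}{281955} \approx 5.3071$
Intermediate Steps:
$a{\left(A \right)} = A + \frac{4 \left(-1 + 2 A\right)}{A}$ ($a{\left(A \right)} = 8 \frac{A + \left(-1 + A\right)}{2 A} + A = 8 \left(-1 + 2 A\right) \frac{1}{2 A} + A = 8 \frac{-1 + 2 A}{2 A} + A = \frac{4 \left(-1 + 2 A\right)}{A} + A = A + \frac{4 \left(-1 + 2 A\right)}{A}$)
$\frac{24 \cdot 519 + 22343}{a{\left(-43 \right)} + 6592} = \frac{24 \cdot 519 + 22343}{\left(8 - 43 - \frac{4}{-43}\right) + 6592} = \frac{12456 + 22343}{\left(8 - 43 - - \frac{4}{43}\right) + 6592} = \frac{34799}{\left(8 - 43 + \frac{4}{43}\right) + 6592} = \frac{34799}{- \frac{1501}{43} + 6592} = \frac{34799}{\frac{281955}{43}} = 34799 \cdot \frac{43}{281955} = \frac{1496357}{281955}$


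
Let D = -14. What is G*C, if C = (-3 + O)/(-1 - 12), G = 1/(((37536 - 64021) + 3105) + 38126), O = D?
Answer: 17/191698 ≈ 8.8681e-5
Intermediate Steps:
O = -14
G = 1/14746 (G = 1/((-26485 + 3105) + 38126) = 1/(-23380 + 38126) = 1/14746 ≈ 6.7815e-5)
C = 17/13 (C = (-3 - 14)/(-1 - 12) = -17/(-13) = -17*(-1/13) = 17/13 ≈ 1.3077)
G*C = (1/14746)*(17/13) = 17/191698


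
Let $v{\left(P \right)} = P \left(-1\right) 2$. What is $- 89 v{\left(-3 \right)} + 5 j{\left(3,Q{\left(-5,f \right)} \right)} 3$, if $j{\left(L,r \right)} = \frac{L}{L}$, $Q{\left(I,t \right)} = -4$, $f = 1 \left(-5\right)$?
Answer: $-519$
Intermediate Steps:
$f = -5$
$j{\left(L,r \right)} = 1$
$v{\left(P \right)} = - 2 P$ ($v{\left(P \right)} = - P 2 = - 2 P$)
$- 89 v{\left(-3 \right)} + 5 j{\left(3,Q{\left(-5,f \right)} \right)} 3 = - 89 \left(\left(-2\right) \left(-3\right)\right) + 5 \cdot 1 \cdot 3 = \left(-89\right) 6 + 5 \cdot 3 = -534 + 15 = -519$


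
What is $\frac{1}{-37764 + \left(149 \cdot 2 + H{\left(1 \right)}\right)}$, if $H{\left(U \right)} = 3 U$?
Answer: $- \frac{1}{37463} \approx -2.6693 \cdot 10^{-5}$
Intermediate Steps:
$\frac{1}{-37764 + \left(149 \cdot 2 + H{\left(1 \right)}\right)} = \frac{1}{-37764 + \left(149 \cdot 2 + 3 \cdot 1\right)} = \frac{1}{-37764 + \left(298 + 3\right)} = \frac{1}{-37764 + 301} = \frac{1}{-37463} = - \frac{1}{37463}$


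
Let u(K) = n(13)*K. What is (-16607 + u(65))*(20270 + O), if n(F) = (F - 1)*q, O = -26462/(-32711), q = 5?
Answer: -8425737635424/32711 ≈ -2.5758e+8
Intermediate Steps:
O = 26462/32711 (O = -26462*(-1/32711) = 26462/32711 ≈ 0.80896)
n(F) = -5 + 5*F (n(F) = (F - 1)*5 = (-1 + F)*5 = -5 + 5*F)
u(K) = 60*K (u(K) = (-5 + 5*13)*K = (-5 + 65)*K = 60*K)
(-16607 + u(65))*(20270 + O) = (-16607 + 60*65)*(20270 + 26462/32711) = (-16607 + 3900)*(663078432/32711) = -12707*663078432/32711 = -8425737635424/32711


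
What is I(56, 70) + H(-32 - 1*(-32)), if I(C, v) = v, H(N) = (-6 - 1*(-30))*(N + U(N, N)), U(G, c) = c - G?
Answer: 70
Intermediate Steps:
H(N) = 24*N (H(N) = (-6 - 1*(-30))*(N + (N - N)) = (-6 + 30)*(N + 0) = 24*N)
I(56, 70) + H(-32 - 1*(-32)) = 70 + 24*(-32 - 1*(-32)) = 70 + 24*(-32 + 32) = 70 + 24*0 = 70 + 0 = 70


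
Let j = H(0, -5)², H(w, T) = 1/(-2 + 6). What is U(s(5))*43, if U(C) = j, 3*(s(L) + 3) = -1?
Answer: 43/16 ≈ 2.6875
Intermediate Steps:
H(w, T) = ¼ (H(w, T) = 1/4 = ¼)
s(L) = -10/3 (s(L) = -3 + (⅓)*(-1) = -3 - ⅓ = -10/3)
j = 1/16 (j = (¼)² = 1/16 ≈ 0.062500)
U(C) = 1/16
U(s(5))*43 = (1/16)*43 = 43/16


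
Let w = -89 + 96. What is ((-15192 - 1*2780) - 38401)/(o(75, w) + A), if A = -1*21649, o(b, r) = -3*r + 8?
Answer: 56373/21662 ≈ 2.6024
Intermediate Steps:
w = 7
o(b, r) = 8 - 3*r
A = -21649
((-15192 - 1*2780) - 38401)/(o(75, w) + A) = ((-15192 - 1*2780) - 38401)/((8 - 3*7) - 21649) = ((-15192 - 2780) - 38401)/((8 - 21) - 21649) = (-17972 - 38401)/(-13 - 21649) = -56373/(-21662) = -56373*(-1/21662) = 56373/21662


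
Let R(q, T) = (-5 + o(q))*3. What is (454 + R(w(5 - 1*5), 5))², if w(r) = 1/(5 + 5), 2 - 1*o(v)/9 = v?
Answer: 24039409/100 ≈ 2.4039e+5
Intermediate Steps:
o(v) = 18 - 9*v
w(r) = ⅒ (w(r) = 1/10 = ⅒)
R(q, T) = 39 - 27*q (R(q, T) = (-5 + (18 - 9*q))*3 = (13 - 9*q)*3 = 39 - 27*q)
(454 + R(w(5 - 1*5), 5))² = (454 + (39 - 27*⅒))² = (454 + (39 - 27/10))² = (454 + 363/10)² = (4903/10)² = 24039409/100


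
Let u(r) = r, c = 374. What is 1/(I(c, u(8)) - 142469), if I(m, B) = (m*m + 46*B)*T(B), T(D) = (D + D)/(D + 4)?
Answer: 1/44523 ≈ 2.2460e-5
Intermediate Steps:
T(D) = 2*D/(4 + D) (T(D) = (2*D)/(4 + D) = 2*D/(4 + D))
I(m, B) = 2*B*(m**2 + 46*B)/(4 + B) (I(m, B) = (m*m + 46*B)*(2*B/(4 + B)) = (m**2 + 46*B)*(2*B/(4 + B)) = 2*B*(m**2 + 46*B)/(4 + B))
1/(I(c, u(8)) - 142469) = 1/(2*8*(374**2 + 46*8)/(4 + 8) - 142469) = 1/(2*8*(139876 + 368)/12 - 142469) = 1/(2*8*(1/12)*140244 - 142469) = 1/(186992 - 142469) = 1/44523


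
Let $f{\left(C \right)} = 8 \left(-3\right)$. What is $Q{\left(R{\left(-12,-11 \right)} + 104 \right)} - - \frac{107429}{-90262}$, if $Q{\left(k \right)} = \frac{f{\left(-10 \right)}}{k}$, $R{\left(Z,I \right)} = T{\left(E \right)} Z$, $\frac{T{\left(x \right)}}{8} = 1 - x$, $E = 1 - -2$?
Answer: $- \frac{4245659}{3339694} \approx -1.2713$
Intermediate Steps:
$E = 3$ ($E = 1 + 2 = 3$)
$f{\left(C \right)} = -24$
$T{\left(x \right)} = 8 - 8 x$ ($T{\left(x \right)} = 8 \left(1 - x\right) = 8 - 8 x$)
$R{\left(Z,I \right)} = - 16 Z$ ($R{\left(Z,I \right)} = \left(8 - 24\right) Z = - 16 Z$)
$Q{\left(k \right)} = - \frac{24}{k}$
$Q{\left(R{\left(-12,-11 \right)} + 104 \right)} - - \frac{107429}{-90262} = - \frac{24}{\left(-16\right) \left(-12\right) + 104} - - \frac{107429}{-90262} = - \frac{24}{192 + 104} - \left(-107429\right) \left(- \frac{1}{90262}\right) = - \frac{24}{296} - \frac{107429}{90262} = \left(-24\right) \frac{1}{296} - \frac{107429}{90262} = - \frac{3}{37} - \frac{107429}{90262} = - \frac{4245659}{3339694}$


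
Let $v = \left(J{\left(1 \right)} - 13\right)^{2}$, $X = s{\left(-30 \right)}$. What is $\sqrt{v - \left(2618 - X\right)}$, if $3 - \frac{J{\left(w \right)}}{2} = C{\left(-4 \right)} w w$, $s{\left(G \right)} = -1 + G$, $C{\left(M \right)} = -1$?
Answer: $8 i \sqrt{41} \approx 51.225 i$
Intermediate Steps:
$X = -31$ ($X = -1 - 30 = -31$)
$J{\left(w \right)} = 6 + 2 w^{2}$ ($J{\left(w \right)} = 6 - 2 \left(- w w\right) = 6 - 2 \left(- w^{2}\right) = 6 + 2 w^{2}$)
$v = 25$ ($v = \left(\left(6 + 2 \cdot 1^{2}\right) - 13\right)^{2} = \left(\left(6 + 2 \cdot 1\right) - 13\right)^{2} = \left(\left(6 + 2\right) - 13\right)^{2} = \left(8 - 13\right)^{2} = \left(-5\right)^{2} = 25$)
$\sqrt{v - \left(2618 - X\right)} = \sqrt{25 - \left(2618 + 31\right)} = \sqrt{25 - 2649} = \sqrt{-2624} = 8 i \sqrt{41}$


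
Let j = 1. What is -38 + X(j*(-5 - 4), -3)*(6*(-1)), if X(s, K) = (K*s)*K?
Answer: 448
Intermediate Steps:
X(s, K) = s*K²
-38 + X(j*(-5 - 4), -3)*(6*(-1)) = -38 + ((1*(-5 - 4))*(-3)²)*(6*(-1)) = -38 + ((1*(-9))*9)*(-6) = -38 - 9*9*(-6) = -38 - 81*(-6) = -38 + 486 = 448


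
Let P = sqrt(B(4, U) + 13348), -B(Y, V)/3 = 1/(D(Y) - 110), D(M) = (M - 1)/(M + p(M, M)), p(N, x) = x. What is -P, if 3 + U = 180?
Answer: -2*sqrt(2566588735)/877 ≈ -115.53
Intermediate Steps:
U = 177 (U = -3 + 180 = 177)
D(M) = (-1 + M)/(2*M) (D(M) = (M - 1)/(M + M) = (-1 + M)/((2*M)) = (-1 + M)*(1/(2*M)) = (-1 + M)/(2*M))
B(Y, V) = -3/(-110 + (-1 + Y)/(2*Y)) (B(Y, V) = -3/((-1 + Y)/(2*Y) - 110) = -3/(-110 + (-1 + Y)/(2*Y)))
P = 2*sqrt(2566588735)/877 (P = sqrt(6*4/(1 + 219*4) + 13348) = sqrt(6*4/(1 + 876) + 13348) = sqrt(6*4/877 + 13348) = sqrt(6*4*(1/877) + 13348) = sqrt(24/877 + 13348) = sqrt(11706220/877) = 2*sqrt(2566588735)/877 ≈ 115.53)
-P = -2*sqrt(2566588735)/877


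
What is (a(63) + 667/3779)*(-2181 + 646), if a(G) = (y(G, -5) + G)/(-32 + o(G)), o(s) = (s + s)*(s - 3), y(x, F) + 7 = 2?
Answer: -4021974765/14224156 ≈ -282.76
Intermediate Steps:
y(x, F) = -5 (y(x, F) = -7 + 2 = -5)
o(s) = 2*s*(-3 + s) (o(s) = (2*s)*(-3 + s) = 2*s*(-3 + s))
a(G) = (-5 + G)/(-32 + 2*G*(-3 + G))
(a(63) + 667/3779)*(-2181 + 646) = ((-5 + 63)/(2*(-16 + 63*(-3 + 63))) + 667/3779)*(-2181 + 646) = ((½)*58/(-16 + 63*60) + 667*(1/3779))*(-1535) = ((½)*58/(-16 + 3780) + 667/3779)*(-1535) = ((½)*58/3764 + 667/3779)*(-1535) = ((½)*(1/3764)*58 + 667/3779)*(-1535) = (29/3764 + 667/3779)*(-1535) = (2620179/14224156)*(-1535) = -4021974765/14224156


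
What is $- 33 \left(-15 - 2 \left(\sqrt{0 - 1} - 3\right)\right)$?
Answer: $297 + 66 i \approx 297.0 + 66.0 i$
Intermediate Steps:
$- 33 \left(-15 - 2 \left(\sqrt{0 - 1} - 3\right)\right) = - 33 \left(-15 - 2 \left(\sqrt{-1} - 3\right)\right) = - 33 \left(-15 - 2 \left(i - 3\right)\right) = - 33 \left(-15 - 2 \left(-3 + i\right)\right) = - 33 \left(-15 + \left(6 - 2 i\right)\right) = - 33 \left(-9 - 2 i\right) = 297 + 66 i$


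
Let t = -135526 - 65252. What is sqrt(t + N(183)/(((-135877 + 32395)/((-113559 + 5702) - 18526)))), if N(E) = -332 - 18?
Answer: I*sqrt(59850375685727)/17247 ≈ 448.56*I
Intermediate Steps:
N(E) = -350
t = -200778
sqrt(t + N(183)/(((-135877 + 32395)/((-113559 + 5702) - 18526)))) = sqrt(-200778 - 350*((-113559 + 5702) - 18526)/(-135877 + 32395)) = sqrt(-200778 - 350/((-103482/(-107857 - 18526)))) = sqrt(-200778 - 350/((-103482/(-126383)))) = sqrt(-200778 - 350/((-103482*(-1/126383)))) = sqrt(-200778 - 350/103482/126383) = sqrt(-200778 - 350*126383/103482) = sqrt(-200778 - 22117025/51741) = sqrt(-10410571523/51741) = I*sqrt(59850375685727)/17247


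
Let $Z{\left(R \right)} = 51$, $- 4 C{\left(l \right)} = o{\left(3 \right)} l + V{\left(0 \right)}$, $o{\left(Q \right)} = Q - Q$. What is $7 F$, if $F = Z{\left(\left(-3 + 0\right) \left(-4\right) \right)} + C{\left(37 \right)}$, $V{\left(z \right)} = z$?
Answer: $357$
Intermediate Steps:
$o{\left(Q \right)} = 0$
$C{\left(l \right)} = 0$ ($C{\left(l \right)} = - \frac{0 l + 0}{4} = - \frac{0 + 0}{4} = \left(- \frac{1}{4}\right) 0 = 0$)
$F = 51$ ($F = 51 + 0 = 51$)
$7 F = 7 \cdot 51 = 357$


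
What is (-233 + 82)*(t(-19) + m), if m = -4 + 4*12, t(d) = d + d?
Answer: -906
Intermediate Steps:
t(d) = 2*d
m = 44 (m = -4 + 48 = 44)
(-233 + 82)*(t(-19) + m) = (-233 + 82)*(2*(-19) + 44) = -151*(-38 + 44) = -151*6 = -906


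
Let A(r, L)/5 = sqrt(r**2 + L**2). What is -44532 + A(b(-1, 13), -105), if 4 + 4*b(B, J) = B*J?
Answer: -44532 + 5*sqrt(176689)/4 ≈ -44007.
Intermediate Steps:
b(B, J) = -1 + B*J/4 (b(B, J) = -1 + (B*J)/4 = -1 + B*J/4)
A(r, L) = 5*sqrt(L**2 + r**2) (A(r, L) = 5*sqrt(r**2 + L**2) = 5*sqrt(L**2 + r**2))
-44532 + A(b(-1, 13), -105) = -44532 + 5*sqrt((-105)**2 + (-1 + (1/4)*(-1)*13)**2) = -44532 + 5*sqrt(11025 + (-1 - 13/4)**2) = -44532 + 5*sqrt(11025 + (-17/4)**2) = -44532 + 5*sqrt(11025 + 289/16) = -44532 + 5*sqrt(176689/16) = -44532 + 5*(sqrt(176689)/4) = -44532 + 5*sqrt(176689)/4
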